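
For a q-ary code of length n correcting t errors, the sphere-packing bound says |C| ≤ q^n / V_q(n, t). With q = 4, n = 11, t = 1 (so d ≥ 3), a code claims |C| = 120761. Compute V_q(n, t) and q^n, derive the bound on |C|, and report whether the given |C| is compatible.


V_q(n, t) = 34, q^n = 4194304, Hamming bound = 123361, |C| = 120761 ≤ bound (satisfied).

Step 1: Compute V_q(n, t) = Σ_{j=0}^1 C(n, j) (q−1)^j.
  j = 0: C(11,0)·(3)^0 = 1·1 = 1.
  j = 1: C(11,1)·(3)^1 = 11·3 = 33.
  V_q(n, t) = 1 + 33 = 34.
Step 2: q^n = 4^11 = 4194304.
Step 3: Hamming bound ⌊q^n / V_q(n,t)⌋ = ⌊4194304/34⌋ = 123361.
Step 4: Compare |C| = 120761 to 123361: satisfied.
The claimed |C| lies below the Hamming bound.


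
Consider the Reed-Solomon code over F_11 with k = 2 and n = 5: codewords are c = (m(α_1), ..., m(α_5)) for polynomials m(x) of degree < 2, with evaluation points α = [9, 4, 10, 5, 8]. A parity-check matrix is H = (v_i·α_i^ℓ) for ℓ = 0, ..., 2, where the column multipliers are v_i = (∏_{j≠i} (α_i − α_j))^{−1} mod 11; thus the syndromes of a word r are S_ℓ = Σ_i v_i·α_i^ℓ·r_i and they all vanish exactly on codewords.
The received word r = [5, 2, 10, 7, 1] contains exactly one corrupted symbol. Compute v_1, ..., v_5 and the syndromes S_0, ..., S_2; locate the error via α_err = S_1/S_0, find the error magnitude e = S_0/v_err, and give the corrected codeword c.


S = (6, 4, 10), error at position 5, error magnitude e = 1, c = [5, 2, 10, 7, 0].

Step 1: column multipliers v_i = (∏_{j≠i}(α_i − α_j))^{−1} mod 11.
  i = 1 (α = 9): (9−4)(9−10)(9−5)(9−8) = 5·(−1)·4·1 = −20 ≡ 2, so v_1 = 2^{−1} = 6 (mod 11).
  i = 2 (α = 4): (4−9)(4−10)(4−5)(4−8) = (−5)·(−6)·(−1)·(−4) = 120 ≡ 10, so v_2 = 10^{−1} = 10 (mod 11).
  i = 3 (α = 10): (10−9)(10−4)(10−5)(10−8) = 1·6·5·2 = 60 ≡ 5, so v_3 = 5^{−1} = 9 (mod 11).
  i = 4 (α = 5): (5−9)(5−4)(5−10)(5−8) = (−4)·1·(−5)·(−3) = −60 ≡ 6, so v_4 = 6^{−1} = 2 (mod 11).
  i = 5 (α = 8): (8−9)(8−4)(8−10)(8−5) = (−1)·4·(−2)·3 = 24 ≡ 2, so v_5 = 2^{−1} = 6 (mod 11).
  v = [6, 10, 9, 2, 6].
Step 2: syndromes of r = [5, 2, 10, 7, 1] (all sums mod 11).
  S_0 = Σ v_i r_i = 6·5 + 10·2 + 9·10 + 2·7 + 6·1 = 160 ≡ 6.
  S_1 = Σ v_i α_i r_i = 6·9·5 + 10·4·2 + 9·10·10 + 2·5·7 + 6·8·1 = 1368 ≡ 4.
  α_i^2 mod 11 = [4, 5, 1, 3, 9].
  S_2 = Σ v_i α_i^2 r_i = 6·4·5 + 10·5·2 + 9·1·10 + 2·3·7 + 6·9·1 = 406 ≡ 10.
  S = (6, 4, 10) ≠ 0, so r is not a codeword (an error is present).
Step 3: locate the error. For a single error e at position i, S_ℓ = v_i·e·α_i^ℓ, so α_err = S_1/S_0.
  S_0^{−1} = 6^{−1} = 2 (mod 11), so α_err = 4·2 = 8 ≡ 8 = α_5. Error position i = 5.
  Consistency check: S_2/S_1 = 10·3 = 30 ≡ 8 = α_err ✓ (single-error assumption holds).
Step 4: error magnitude e = S_0/v_5 = S_0·∏_{j≠5}(α_5 − α_j) = 6·2 = 12 ≡ 1 (mod 11).
Step 5: correct position 5: c_5 = r_5 − e = 1 − 1 ≡ 0 (mod 11). Hence c = [5, 2, 10, 7, 0].
  Check: interpolating c through the α_i gives m(x) = 4 + 5·x (degree < 2) with m(α_i) = c_i for every i, so c is indeed a codeword.


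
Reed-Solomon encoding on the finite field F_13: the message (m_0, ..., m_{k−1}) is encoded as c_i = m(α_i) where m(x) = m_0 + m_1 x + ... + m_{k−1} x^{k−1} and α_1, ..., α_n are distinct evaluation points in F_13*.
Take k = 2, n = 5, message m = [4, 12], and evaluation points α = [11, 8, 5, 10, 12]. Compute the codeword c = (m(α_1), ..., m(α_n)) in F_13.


c = [6, 9, 12, 7, 5]

Message polynomial: m(x) = 4 + 12·x (mod 13).
For each evaluation point α_i, compute m(α_i) mod 13:
  α_1 = 11: Horner steps 12 → 6, so m(11) = 6.
  α_2 = 8: Horner steps 12 → 9, so m(8) = 9.
  α_3 = 5: Horner steps 12 → 12, so m(5) = 12.
  α_4 = 10: Horner steps 12 → 7, so m(10) = 7.
  α_5 = 12: Horner steps 12 → 5, so m(12) = 5.
Codeword c = [6, 9, 12, 7, 5] ∈ F_13^5.


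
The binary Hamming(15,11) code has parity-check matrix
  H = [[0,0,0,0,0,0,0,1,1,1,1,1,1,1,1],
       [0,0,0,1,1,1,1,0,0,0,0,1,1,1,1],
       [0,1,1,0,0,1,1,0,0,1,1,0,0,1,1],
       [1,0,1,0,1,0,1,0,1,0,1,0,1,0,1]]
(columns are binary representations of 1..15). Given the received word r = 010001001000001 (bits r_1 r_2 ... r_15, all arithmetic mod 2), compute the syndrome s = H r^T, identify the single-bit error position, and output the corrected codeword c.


s = (0, 0, 1, 0)^T, error position = 2, corrected codeword c = 000001001000001

Compute s = H r^T mod 2 one row at a time:
  s_1 = 0 + 1 + 0 + 0 + 0 + 0 + 0 + 1 = 2 ≡ 0 (mod 2).
  s_2 = 0 + 0 + 1 + 0 + 0 + 0 + 0 + 1 = 2 ≡ 0 (mod 2).
  s_3 = 1 + 0 + 1 + 0 + 0 + 0 + 0 + 1 = 3 ≡ 1 (mod 2).
  s_4 = 0 + 0 + 0 + 0 + 1 + 0 + 0 + 1 = 2 ≡ 0 (mod 2).
s = (0, 0, 1, 0)^T — this equals column 2 of H (binary 0010), so error is at position 2.
Correct: flip bit 2 of r = 010001001000001 to get c = 000001001000001.


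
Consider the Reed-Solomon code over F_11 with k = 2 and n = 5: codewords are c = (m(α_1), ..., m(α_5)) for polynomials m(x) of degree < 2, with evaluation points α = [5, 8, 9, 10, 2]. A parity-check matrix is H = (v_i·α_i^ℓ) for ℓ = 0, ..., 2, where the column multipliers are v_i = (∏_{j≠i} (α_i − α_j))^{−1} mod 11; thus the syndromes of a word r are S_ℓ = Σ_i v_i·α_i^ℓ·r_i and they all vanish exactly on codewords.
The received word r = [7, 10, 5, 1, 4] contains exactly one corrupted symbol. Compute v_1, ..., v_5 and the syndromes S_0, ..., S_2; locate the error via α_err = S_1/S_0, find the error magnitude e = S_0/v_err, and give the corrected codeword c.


S = (1, 9, 4), error at position 3, error magnitude e = 5, c = [7, 10, 0, 1, 4].

Step 1: column multipliers v_i = (∏_{j≠i}(α_i − α_j))^{−1} mod 11.
  i = 1 (α = 5): (5−8)(5−9)(5−10)(5−2) = (−3)·(−4)·(−5)·3 = −180 ≡ 7, so v_1 = 7^{−1} = 8 (mod 11).
  i = 2 (α = 8): (8−5)(8−9)(8−10)(8−2) = 3·(−1)·(−2)·6 = 36 ≡ 3, so v_2 = 3^{−1} = 4 (mod 11).
  i = 3 (α = 9): (9−5)(9−8)(9−10)(9−2) = 4·1·(−1)·7 = −28 ≡ 5, so v_3 = 5^{−1} = 9 (mod 11).
  i = 4 (α = 10): (10−5)(10−8)(10−9)(10−2) = 5·2·1·8 = 80 ≡ 3, so v_4 = 3^{−1} = 4 (mod 11).
  i = 5 (α = 2): (2−5)(2−8)(2−9)(2−10) = (−3)·(−6)·(−7)·(−8) = 1008 ≡ 7, so v_5 = 7^{−1} = 8 (mod 11).
  v = [8, 4, 9, 4, 8].
Step 2: syndromes of r = [7, 10, 5, 1, 4] (all sums mod 11).
  S_0 = Σ v_i r_i = 8·7 + 4·10 + 9·5 + 4·1 + 8·4 = 177 ≡ 1.
  S_1 = Σ v_i α_i r_i = 8·5·7 + 4·8·10 + 9·9·5 + 4·10·1 + 8·2·4 = 1109 ≡ 9.
  α_i^2 mod 11 = [3, 9, 4, 1, 4].
  S_2 = Σ v_i α_i^2 r_i = 8·3·7 + 4·9·10 + 9·4·5 + 4·1·1 + 8·4·4 = 840 ≡ 4.
  S = (1, 9, 4) ≠ 0, so r is not a codeword (an error is present).
Step 3: locate the error. For a single error e at position i, S_ℓ = v_i·e·α_i^ℓ, so α_err = S_1/S_0.
  S_0^{−1} = 1^{−1} = 1 (mod 11), so α_err = 9·1 = 9 ≡ 9 = α_3. Error position i = 3.
  Consistency check: S_2/S_1 = 4·5 = 20 ≡ 9 = α_err ✓ (single-error assumption holds).
Step 4: error magnitude e = S_0/v_3 = S_0·∏_{j≠3}(α_3 − α_j) = 1·5 = 5 ≡ 5 (mod 11).
Step 5: correct position 3: c_3 = r_3 − e = 5 − 5 ≡ 0 (mod 11). Hence c = [7, 10, 0, 1, 4].
  Check: interpolating c through the α_i gives m(x) = 2 + 1·x (degree < 2) with m(α_i) = c_i for every i, so c is indeed a codeword.


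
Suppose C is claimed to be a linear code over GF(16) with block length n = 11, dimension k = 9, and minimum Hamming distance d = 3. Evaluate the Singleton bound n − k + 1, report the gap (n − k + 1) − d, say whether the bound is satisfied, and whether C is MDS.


Singleton RHS = n − k + 1 = 3, slack = 0, bound satisfied, MDS.

Singleton bound: d ≤ n − k + 1.
Here n = 11, k = 9, so n − k + 1 = 3.
Given d = 3, check d ≤ 3: YES.
Slack = (n − k + 1) − d = 0.
The code is MDS (slack = 0).
Description: the claimed parameters are [11, 9, 3]_16; such a code would be MDS (meets Singleton bound).


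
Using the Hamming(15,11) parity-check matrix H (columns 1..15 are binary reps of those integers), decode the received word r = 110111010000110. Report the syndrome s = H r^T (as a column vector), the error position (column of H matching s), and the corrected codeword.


s = (1, 1, 1, 1)^T, error position = 15, corrected codeword c = 110111010000111

Compute s = H r^T mod 2 one row at a time:
  s_1 = 1 + 0 + 0 + 0 + 0 + 1 + 1 + 0 = 3 ≡ 1 (mod 2).
  s_2 = 1 + 1 + 1 + 0 + 0 + 1 + 1 + 0 = 5 ≡ 1 (mod 2).
  s_3 = 1 + 0 + 1 + 0 + 0 + 0 + 1 + 0 = 3 ≡ 1 (mod 2).
  s_4 = 1 + 0 + 1 + 0 + 0 + 0 + 1 + 0 = 3 ≡ 1 (mod 2).
s = (1, 1, 1, 1)^T — this equals column 15 of H (binary 1111), so error is at position 15.
Correct: flip bit 15 of r = 110111010000110 to get c = 110111010000111.


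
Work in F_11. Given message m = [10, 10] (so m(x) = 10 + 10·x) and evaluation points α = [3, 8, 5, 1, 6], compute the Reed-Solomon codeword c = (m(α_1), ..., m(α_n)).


c = [7, 2, 5, 9, 4]

Message polynomial: m(x) = 10 + 10·x (mod 11).
For each evaluation point α_i, compute m(α_i) mod 11:
  α_1 = 3: Horner steps 10 → 7, so m(3) = 7.
  α_2 = 8: Horner steps 10 → 2, so m(8) = 2.
  α_3 = 5: Horner steps 10 → 5, so m(5) = 5.
  α_4 = 1: Horner steps 10 → 9, so m(1) = 9.
  α_5 = 6: Horner steps 10 → 4, so m(6) = 4.
Codeword c = [7, 2, 5, 9, 4] ∈ F_11^5.


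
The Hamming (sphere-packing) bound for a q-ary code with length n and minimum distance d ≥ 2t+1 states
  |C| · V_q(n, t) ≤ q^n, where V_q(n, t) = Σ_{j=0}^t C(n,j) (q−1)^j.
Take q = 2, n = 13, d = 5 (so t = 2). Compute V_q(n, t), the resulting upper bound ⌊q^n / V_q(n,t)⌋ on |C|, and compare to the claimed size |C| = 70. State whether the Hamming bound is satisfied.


V_q(n, t) = 92, q^n = 8192, Hamming bound = 89, |C| = 70 ≤ bound (satisfied).

Step 1: Compute V_q(n, t) = Σ_{j=0}^2 C(n, j) (q−1)^j.
  j = 0: C(13,0)·(1)^0 = 1·1 = 1.
  j = 1: C(13,1)·(1)^1 = 13·1 = 13.
  j = 2: C(13,2)·(1)^2 = 78·1 = 78.
  V_q(n, t) = 1 + 13 + 78 = 92.
Step 2: q^n = 2^13 = 8192.
Step 3: Hamming bound ⌊q^n / V_q(n,t)⌋ = ⌊8192/92⌋ = 89.
Step 4: Compare |C| = 70 to 89: satisfied.
The claimed |C| lies below the Hamming bound.


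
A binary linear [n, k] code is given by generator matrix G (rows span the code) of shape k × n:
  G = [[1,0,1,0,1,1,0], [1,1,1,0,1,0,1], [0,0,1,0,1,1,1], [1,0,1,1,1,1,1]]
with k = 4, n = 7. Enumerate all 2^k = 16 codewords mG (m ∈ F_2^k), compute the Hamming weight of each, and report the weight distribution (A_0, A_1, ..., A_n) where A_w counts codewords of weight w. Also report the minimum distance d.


Weight distribution: A_0 = 1, A_2 = 3, A_3 = 4, A_4 = 3, A_5 = 4, A_6 = 1. Minimum distance d = 2.

Enumerate all 2^4 = 16 messages m ∈ F_2^4.
For each, compute codeword c = mG in F_2^7, then tally its weight.
  m = 0000 → c = 0000000, weight = 0.
  m = 1000 → c = 1010110, weight = 4.
  m = 0100 → c = 1110101, weight = 5.
  m = 1100 → c = 0100011, weight = 3.
  m = 0010 → c = 0010111, weight = 4.
  m = 1010 → c = 1000001, weight = 2.
  m = 0110 → c = 1100010, weight = 3.
  m = 1110 → c = 0110100, weight = 3.
  m = 0001 → c = 1011111, weight = 6.
  m = 1001 → c = 0001001, weight = 2.
  m = 0101 → c = 0101010, weight = 3.
  m = 1101 → c = 1111100, weight = 5.
  m = 0011 → c = 1001000, weight = 2.
  m = 1011 → c = 0011110, weight = 4.
  m = 0111 → c = 0111101, weight = 5.
  m = 1111 → c = 1101011, weight = 5.
Tally weights:
  weight 0: 1 codewords.
  weight 2: 3 codewords.
  weight 3: 4 codewords.
  weight 4: 3 codewords.
  weight 5: 4 codewords.
  weight 6: 1 codewords.
Minimum distance d = smallest w > 0 with A_w > 0 = 2.
Sanity: Σ A_w = 16 = 2^4 = 16 ✓.


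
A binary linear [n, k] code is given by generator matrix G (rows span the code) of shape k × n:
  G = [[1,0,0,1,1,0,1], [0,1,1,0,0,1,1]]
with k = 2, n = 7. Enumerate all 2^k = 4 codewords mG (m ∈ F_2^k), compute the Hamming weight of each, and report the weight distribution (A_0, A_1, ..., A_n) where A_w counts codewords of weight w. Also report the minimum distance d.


Weight distribution: A_0 = 1, A_4 = 2, A_6 = 1. Minimum distance d = 4.

Enumerate all 2^2 = 4 messages m ∈ F_2^2.
For each, compute codeword c = mG in F_2^7, then tally its weight.
  m = 00 → c = 0000000, weight = 0.
  m = 10 → c = 1001101, weight = 4.
  m = 01 → c = 0110011, weight = 4.
  m = 11 → c = 1111110, weight = 6.
Tally weights:
  weight 0: 1 codewords.
  weight 4: 2 codewords.
  weight 6: 1 codewords.
Minimum distance d = smallest w > 0 with A_w > 0 = 4.
Sanity: Σ A_w = 4 = 2^2 = 4 ✓.


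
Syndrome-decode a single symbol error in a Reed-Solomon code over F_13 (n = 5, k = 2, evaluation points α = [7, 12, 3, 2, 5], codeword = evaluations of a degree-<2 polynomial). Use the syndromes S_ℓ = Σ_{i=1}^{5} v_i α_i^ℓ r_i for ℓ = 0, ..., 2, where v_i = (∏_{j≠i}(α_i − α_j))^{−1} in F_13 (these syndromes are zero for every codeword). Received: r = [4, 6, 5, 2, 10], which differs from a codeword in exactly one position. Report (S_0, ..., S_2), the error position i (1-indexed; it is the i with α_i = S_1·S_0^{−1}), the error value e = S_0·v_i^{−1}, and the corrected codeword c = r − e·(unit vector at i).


S = (2, 10, 11), error at position 5, error magnitude e = 12, c = [4, 6, 5, 2, 11].

Step 1: column multipliers v_i = (∏_{j≠i}(α_i − α_j))^{−1} mod 13.
  i = 1 (α = 7): (7−12)(7−3)(7−2)(7−5) = (−5)·4·5·2 = −200 ≡ 8, so v_1 = 8^{−1} = 5 (mod 13).
  i = 2 (α = 12): (12−7)(12−3)(12−2)(12−5) = 5·9·10·7 = 3150 ≡ 4, so v_2 = 4^{−1} = 10 (mod 13).
  i = 3 (α = 3): (3−7)(3−12)(3−2)(3−5) = (−4)·(−9)·1·(−2) = −72 ≡ 6, so v_3 = 6^{−1} = 11 (mod 13).
  i = 4 (α = 2): (2−7)(2−12)(2−3)(2−5) = (−5)·(−10)·(−1)·(−3) = 150 ≡ 7, so v_4 = 7^{−1} = 2 (mod 13).
  i = 5 (α = 5): (5−7)(5−12)(5−3)(5−2) = (−2)·(−7)·2·3 = 84 ≡ 6, so v_5 = 6^{−1} = 11 (mod 13).
  v = [5, 10, 11, 2, 11].
Step 2: syndromes of r = [4, 6, 5, 2, 10] (all sums mod 13).
  S_0 = Σ v_i r_i = 5·4 + 10·6 + 11·5 + 2·2 + 11·10 = 249 ≡ 2.
  S_1 = Σ v_i α_i r_i = 5·7·4 + 10·12·6 + 11·3·5 + 2·2·2 + 11·5·10 = 1583 ≡ 10.
  α_i^2 mod 13 = [10, 1, 9, 4, 12].
  S_2 = Σ v_i α_i^2 r_i = 5·10·4 + 10·1·6 + 11·9·5 + 2·4·2 + 11·12·10 = 2091 ≡ 11.
  S = (2, 10, 11) ≠ 0, so r is not a codeword (an error is present).
Step 3: locate the error. For a single error e at position i, S_ℓ = v_i·e·α_i^ℓ, so α_err = S_1/S_0.
  S_0^{−1} = 2^{−1} = 7 (mod 13), so α_err = 10·7 = 70 ≡ 5 = α_5. Error position i = 5.
  Consistency check: S_2/S_1 = 11·4 = 44 ≡ 5 = α_err ✓ (single-error assumption holds).
Step 4: error magnitude e = S_0/v_5 = S_0·∏_{j≠5}(α_5 − α_j) = 2·6 = 12 ≡ 12 (mod 13).
Step 5: correct position 5: c_5 = r_5 − e = 10 − 12 ≡ 11 (mod 13). Hence c = [4, 6, 5, 2, 11].
  Check: interpolating c through the α_i gives m(x) = 9 + 3·x (degree < 2) with m(α_i) = c_i for every i, so c is indeed a codeword.


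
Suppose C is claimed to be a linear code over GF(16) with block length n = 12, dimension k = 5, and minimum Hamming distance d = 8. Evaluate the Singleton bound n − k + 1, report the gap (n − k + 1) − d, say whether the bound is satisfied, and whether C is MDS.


Singleton RHS = n − k + 1 = 8, slack = 0, bound satisfied, MDS.

Singleton bound: d ≤ n − k + 1.
Here n = 12, k = 5, so n − k + 1 = 8.
Given d = 8, check d ≤ 8: YES.
Slack = (n − k + 1) − d = 0.
The code is MDS (slack = 0).
Description: the claimed parameters are [12, 5, 8]_16; such a code would be MDS (meets Singleton bound).


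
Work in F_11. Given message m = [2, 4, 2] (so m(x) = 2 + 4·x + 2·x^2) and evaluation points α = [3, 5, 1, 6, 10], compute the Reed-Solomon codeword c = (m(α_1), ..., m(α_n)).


c = [10, 6, 8, 10, 0]

Message polynomial: m(x) = 2 + 4·x + 2·x^2 (mod 11).
For each evaluation point α_i, compute m(α_i) mod 11:
  α_1 = 3: Horner steps 2 → 10 → 10, so m(3) = 10.
  α_2 = 5: Horner steps 2 → 3 → 6, so m(5) = 6.
  α_3 = 1: Horner steps 2 → 6 → 8, so m(1) = 8.
  α_4 = 6: Horner steps 2 → 5 → 10, so m(6) = 10.
  α_5 = 10: Horner steps 2 → 2 → 0, so m(10) = 0.
Codeword c = [10, 6, 8, 10, 0] ∈ F_11^5.


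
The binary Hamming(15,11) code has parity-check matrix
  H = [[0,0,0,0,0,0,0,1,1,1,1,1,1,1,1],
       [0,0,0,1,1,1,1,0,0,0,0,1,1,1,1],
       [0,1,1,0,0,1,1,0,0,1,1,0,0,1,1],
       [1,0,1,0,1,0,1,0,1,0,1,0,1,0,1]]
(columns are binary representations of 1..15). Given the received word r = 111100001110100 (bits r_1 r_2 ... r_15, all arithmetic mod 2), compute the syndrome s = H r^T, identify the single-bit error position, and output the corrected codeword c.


s = (0, 0, 0, 1)^T, error position = 1, corrected codeword c = 011100001110100

Compute s = H r^T mod 2 one row at a time:
  s_1 = 0 + 1 + 1 + 1 + 0 + 1 + 0 + 0 = 4 ≡ 0 (mod 2).
  s_2 = 1 + 0 + 0 + 0 + 0 + 1 + 0 + 0 = 2 ≡ 0 (mod 2).
  s_3 = 1 + 1 + 0 + 0 + 1 + 1 + 0 + 0 = 4 ≡ 0 (mod 2).
  s_4 = 1 + 1 + 0 + 0 + 1 + 1 + 1 + 0 = 5 ≡ 1 (mod 2).
s = (0, 0, 0, 1)^T — this equals column 1 of H (binary 0001), so error is at position 1.
Correct: flip bit 1 of r = 111100001110100 to get c = 011100001110100.


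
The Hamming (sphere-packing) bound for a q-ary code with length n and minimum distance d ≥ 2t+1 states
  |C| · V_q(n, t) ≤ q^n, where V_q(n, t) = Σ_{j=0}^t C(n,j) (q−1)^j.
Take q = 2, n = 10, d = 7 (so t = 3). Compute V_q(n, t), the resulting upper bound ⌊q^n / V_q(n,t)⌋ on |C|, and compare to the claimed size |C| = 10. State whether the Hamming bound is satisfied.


V_q(n, t) = 176, q^n = 1024, Hamming bound = 5, |C| = 10 > bound (violated).

Step 1: Compute V_q(n, t) = Σ_{j=0}^3 C(n, j) (q−1)^j.
  j = 0: C(10,0)·(1)^0 = 1·1 = 1.
  j = 1: C(10,1)·(1)^1 = 10·1 = 10.
  j = 2: C(10,2)·(1)^2 = 45·1 = 45.
  j = 3: C(10,3)·(1)^3 = 120·1 = 120.
  V_q(n, t) = 1 + 10 + 45 + 120 = 176.
Step 2: q^n = 2^10 = 1024.
Step 3: Hamming bound ⌊q^n / V_q(n,t)⌋ = ⌊1024/176⌋ = 5.
Step 4: Compare |C| = 10 to 5: violated.
The claimed |C| lies above the Hamming bound, so no 2-ary code of length 10 with d ≥ 7 can have 10 codewords.


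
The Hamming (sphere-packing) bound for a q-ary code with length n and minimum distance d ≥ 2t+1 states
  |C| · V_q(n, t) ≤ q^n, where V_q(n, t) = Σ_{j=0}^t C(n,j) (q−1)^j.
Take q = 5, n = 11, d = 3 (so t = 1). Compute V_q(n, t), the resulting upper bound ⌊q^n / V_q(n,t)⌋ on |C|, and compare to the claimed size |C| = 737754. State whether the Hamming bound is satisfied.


V_q(n, t) = 45, q^n = 48828125, Hamming bound = 1085069, |C| = 737754 ≤ bound (satisfied).

Step 1: Compute V_q(n, t) = Σ_{j=0}^1 C(n, j) (q−1)^j.
  j = 0: C(11,0)·(4)^0 = 1·1 = 1.
  j = 1: C(11,1)·(4)^1 = 11·4 = 44.
  V_q(n, t) = 1 + 44 = 45.
Step 2: q^n = 5^11 = 48828125.
Step 3: Hamming bound ⌊q^n / V_q(n,t)⌋ = ⌊48828125/45⌋ = 1085069.
Step 4: Compare |C| = 737754 to 1085069: satisfied.
The claimed |C| lies below the Hamming bound.


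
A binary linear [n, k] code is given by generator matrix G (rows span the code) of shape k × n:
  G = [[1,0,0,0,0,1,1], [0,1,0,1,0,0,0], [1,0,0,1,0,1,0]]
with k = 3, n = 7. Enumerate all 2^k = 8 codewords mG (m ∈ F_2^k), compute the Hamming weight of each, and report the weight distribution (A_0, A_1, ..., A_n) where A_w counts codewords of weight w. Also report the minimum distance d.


Weight distribution: A_0 = 1, A_2 = 3, A_3 = 3, A_5 = 1. Minimum distance d = 2.

Enumerate all 2^3 = 8 messages m ∈ F_2^3.
For each, compute codeword c = mG in F_2^7, then tally its weight.
  m = 000 → c = 0000000, weight = 0.
  m = 100 → c = 1000011, weight = 3.
  m = 010 → c = 0101000, weight = 2.
  m = 110 → c = 1101011, weight = 5.
  m = 001 → c = 1001010, weight = 3.
  m = 101 → c = 0001001, weight = 2.
  m = 011 → c = 1100010, weight = 3.
  m = 111 → c = 0100001, weight = 2.
Tally weights:
  weight 0: 1 codewords.
  weight 2: 3 codewords.
  weight 3: 3 codewords.
  weight 5: 1 codewords.
Minimum distance d = smallest w > 0 with A_w > 0 = 2.
Sanity: Σ A_w = 8 = 2^3 = 8 ✓.


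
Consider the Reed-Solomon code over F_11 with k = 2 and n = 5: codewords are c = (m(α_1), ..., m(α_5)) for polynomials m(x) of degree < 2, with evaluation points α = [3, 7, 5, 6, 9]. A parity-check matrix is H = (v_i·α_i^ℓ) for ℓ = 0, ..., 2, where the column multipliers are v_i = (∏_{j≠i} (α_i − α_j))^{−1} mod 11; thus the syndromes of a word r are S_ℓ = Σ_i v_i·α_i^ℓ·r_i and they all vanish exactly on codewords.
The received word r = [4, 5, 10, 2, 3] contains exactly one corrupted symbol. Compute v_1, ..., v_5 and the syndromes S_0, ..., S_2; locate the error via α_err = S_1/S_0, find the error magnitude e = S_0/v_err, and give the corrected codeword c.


S = (3, 5, 1), error at position 5, error magnitude e = 3, c = [4, 5, 10, 2, 0].

Step 1: column multipliers v_i = (∏_{j≠i}(α_i − α_j))^{−1} mod 11.
  i = 1 (α = 3): (3−7)(3−5)(3−6)(3−9) = (−4)·(−2)·(−3)·(−6) = 144 ≡ 1, so v_1 = 1^{−1} = 1 (mod 11).
  i = 2 (α = 7): (7−3)(7−5)(7−6)(7−9) = 4·2·1·(−2) = −16 ≡ 6, so v_2 = 6^{−1} = 2 (mod 11).
  i = 3 (α = 5): (5−3)(5−7)(5−6)(5−9) = 2·(−2)·(−1)·(−4) = −16 ≡ 6, so v_3 = 6^{−1} = 2 (mod 11).
  i = 4 (α = 6): (6−3)(6−7)(6−5)(6−9) = 3·(−1)·1·(−3) = 9 ≡ 9, so v_4 = 9^{−1} = 5 (mod 11).
  i = 5 (α = 9): (9−3)(9−7)(9−5)(9−6) = 6·2·4·3 = 144 ≡ 1, so v_5 = 1^{−1} = 1 (mod 11).
  v = [1, 2, 2, 5, 1].
Step 2: syndromes of r = [4, 5, 10, 2, 3] (all sums mod 11).
  S_0 = Σ v_i r_i = 1·4 + 2·5 + 2·10 + 5·2 + 1·3 = 47 ≡ 3.
  S_1 = Σ v_i α_i r_i = 1·3·4 + 2·7·5 + 2·5·10 + 5·6·2 + 1·9·3 = 269 ≡ 5.
  α_i^2 mod 11 = [9, 5, 3, 3, 4].
  S_2 = Σ v_i α_i^2 r_i = 1·9·4 + 2·5·5 + 2·3·10 + 5·3·2 + 1·4·3 = 188 ≡ 1.
  S = (3, 5, 1) ≠ 0, so r is not a codeword (an error is present).
Step 3: locate the error. For a single error e at position i, S_ℓ = v_i·e·α_i^ℓ, so α_err = S_1/S_0.
  S_0^{−1} = 3^{−1} = 4 (mod 11), so α_err = 5·4 = 20 ≡ 9 = α_5. Error position i = 5.
  Consistency check: S_2/S_1 = 1·9 = 9 ≡ 9 = α_err ✓ (single-error assumption holds).
Step 4: error magnitude e = S_0/v_5 = S_0·∏_{j≠5}(α_5 − α_j) = 3·1 = 3 ≡ 3 (mod 11).
Step 5: correct position 5: c_5 = r_5 − e = 3 − 3 ≡ 0 (mod 11). Hence c = [4, 5, 10, 2, 0].
  Check: interpolating c through the α_i gives m(x) = 6 + 3·x (degree < 2) with m(α_i) = c_i for every i, so c is indeed a codeword.


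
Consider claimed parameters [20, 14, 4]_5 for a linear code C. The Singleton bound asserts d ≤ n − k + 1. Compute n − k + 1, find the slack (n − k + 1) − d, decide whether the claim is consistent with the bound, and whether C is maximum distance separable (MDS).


Singleton RHS = n − k + 1 = 7, slack = 3, bound satisfied, not MDS.

Singleton bound: d ≤ n − k + 1.
Here n = 20, k = 14, so n − k + 1 = 7.
Given d = 4, check d ≤ 7: YES.
Slack = (n − k + 1) − d = 3.
The code is NOT MDS (slack = 3 > 0).
Description: the claimed parameters are [20, 14, 4]_5; such a code would be non-MDS.


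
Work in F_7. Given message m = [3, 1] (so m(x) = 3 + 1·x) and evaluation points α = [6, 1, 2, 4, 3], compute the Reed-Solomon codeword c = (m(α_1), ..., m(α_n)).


c = [2, 4, 5, 0, 6]

Message polynomial: m(x) = 3 + 1·x (mod 7).
For each evaluation point α_i, compute m(α_i) mod 7:
  α_1 = 6: Horner steps 1 → 2, so m(6) = 2.
  α_2 = 1: Horner steps 1 → 4, so m(1) = 4.
  α_3 = 2: Horner steps 1 → 5, so m(2) = 5.
  α_4 = 4: Horner steps 1 → 0, so m(4) = 0.
  α_5 = 3: Horner steps 1 → 6, so m(3) = 6.
Codeword c = [2, 4, 5, 0, 6] ∈ F_7^5.


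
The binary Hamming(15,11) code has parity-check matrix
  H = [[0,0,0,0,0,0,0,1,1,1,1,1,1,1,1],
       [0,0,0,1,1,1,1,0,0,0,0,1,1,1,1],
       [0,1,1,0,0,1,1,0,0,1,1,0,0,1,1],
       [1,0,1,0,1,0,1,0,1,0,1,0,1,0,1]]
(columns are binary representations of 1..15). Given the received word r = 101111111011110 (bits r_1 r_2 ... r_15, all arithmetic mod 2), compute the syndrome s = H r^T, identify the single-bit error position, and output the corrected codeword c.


s = (0, 1, 1, 1)^T, error position = 7, corrected codeword c = 101111011011110

Compute s = H r^T mod 2 one row at a time:
  s_1 = 1 + 1 + 0 + 1 + 1 + 1 + 1 + 0 = 6 ≡ 0 (mod 2).
  s_2 = 1 + 1 + 1 + 1 + 1 + 1 + 1 + 0 = 7 ≡ 1 (mod 2).
  s_3 = 0 + 1 + 1 + 1 + 0 + 1 + 1 + 0 = 5 ≡ 1 (mod 2).
  s_4 = 1 + 1 + 1 + 1 + 1 + 1 + 1 + 0 = 7 ≡ 1 (mod 2).
s = (0, 1, 1, 1)^T — this equals column 7 of H (binary 0111), so error is at position 7.
Correct: flip bit 7 of r = 101111111011110 to get c = 101111011011110.


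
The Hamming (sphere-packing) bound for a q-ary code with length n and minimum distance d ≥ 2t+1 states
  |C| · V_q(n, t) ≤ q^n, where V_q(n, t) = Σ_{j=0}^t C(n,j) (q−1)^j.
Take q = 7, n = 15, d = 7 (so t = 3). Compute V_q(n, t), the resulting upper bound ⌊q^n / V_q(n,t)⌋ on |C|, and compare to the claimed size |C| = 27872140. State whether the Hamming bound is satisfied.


V_q(n, t) = 102151, q^n = 4747561509943, Hamming bound = 46475918, |C| = 27872140 ≤ bound (satisfied).

Step 1: Compute V_q(n, t) = Σ_{j=0}^3 C(n, j) (q−1)^j.
  j = 0: C(15,0)·(6)^0 = 1·1 = 1.
  j = 1: C(15,1)·(6)^1 = 15·6 = 90.
  j = 2: C(15,2)·(6)^2 = 105·36 = 3780.
  j = 3: C(15,3)·(6)^3 = 455·216 = 98280.
  V_q(n, t) = 1 + 90 + 3780 + 98280 = 102151.
Step 2: q^n = 7^15 = 4747561509943.
Step 3: Hamming bound ⌊q^n / V_q(n,t)⌋ = ⌊4747561509943/102151⌋ = 46475918.
Step 4: Compare |C| = 27872140 to 46475918: satisfied.
The claimed |C| lies below the Hamming bound.


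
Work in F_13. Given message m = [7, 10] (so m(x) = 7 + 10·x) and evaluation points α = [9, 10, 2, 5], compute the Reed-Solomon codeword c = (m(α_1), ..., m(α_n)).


c = [6, 3, 1, 5]

Message polynomial: m(x) = 7 + 10·x (mod 13).
For each evaluation point α_i, compute m(α_i) mod 13:
  α_1 = 9: Horner steps 10 → 6, so m(9) = 6.
  α_2 = 10: Horner steps 10 → 3, so m(10) = 3.
  α_3 = 2: Horner steps 10 → 1, so m(2) = 1.
  α_4 = 5: Horner steps 10 → 5, so m(5) = 5.
Codeword c = [6, 3, 1, 5] ∈ F_13^4.


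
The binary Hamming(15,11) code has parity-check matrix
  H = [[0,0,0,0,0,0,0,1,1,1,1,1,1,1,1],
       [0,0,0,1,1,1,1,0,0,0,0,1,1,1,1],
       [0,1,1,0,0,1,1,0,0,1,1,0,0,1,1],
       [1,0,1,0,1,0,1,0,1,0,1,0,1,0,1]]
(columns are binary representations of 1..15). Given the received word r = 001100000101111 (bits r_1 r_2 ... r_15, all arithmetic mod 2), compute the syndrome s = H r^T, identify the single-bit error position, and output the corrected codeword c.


s = (1, 1, 0, 1)^T, error position = 13, corrected codeword c = 001100000101011

Compute s = H r^T mod 2 one row at a time:
  s_1 = 0 + 0 + 1 + 0 + 1 + 1 + 1 + 1 = 5 ≡ 1 (mod 2).
  s_2 = 1 + 0 + 0 + 0 + 1 + 1 + 1 + 1 = 5 ≡ 1 (mod 2).
  s_3 = 0 + 1 + 0 + 0 + 1 + 0 + 1 + 1 = 4 ≡ 0 (mod 2).
  s_4 = 0 + 1 + 0 + 0 + 0 + 0 + 1 + 1 = 3 ≡ 1 (mod 2).
s = (1, 1, 0, 1)^T — this equals column 13 of H (binary 1101), so error is at position 13.
Correct: flip bit 13 of r = 001100000101111 to get c = 001100000101011.


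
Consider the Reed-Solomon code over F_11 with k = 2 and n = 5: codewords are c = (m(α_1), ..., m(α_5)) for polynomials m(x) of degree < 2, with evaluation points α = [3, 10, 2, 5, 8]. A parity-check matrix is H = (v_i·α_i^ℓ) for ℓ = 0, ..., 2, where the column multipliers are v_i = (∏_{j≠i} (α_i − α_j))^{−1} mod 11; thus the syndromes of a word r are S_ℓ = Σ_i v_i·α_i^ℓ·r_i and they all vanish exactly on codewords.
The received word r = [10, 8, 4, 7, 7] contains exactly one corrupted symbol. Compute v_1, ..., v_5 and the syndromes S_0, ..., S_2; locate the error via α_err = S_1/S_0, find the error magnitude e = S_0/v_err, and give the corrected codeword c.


S = (9, 1, 5), error at position 4, error magnitude e = 7, c = [10, 8, 4, 0, 7].

Step 1: column multipliers v_i = (∏_{j≠i}(α_i − α_j))^{−1} mod 11.
  i = 1 (α = 3): (3−10)(3−2)(3−5)(3−8) = (−7)·1·(−2)·(−5) = −70 ≡ 7, so v_1 = 7^{−1} = 8 (mod 11).
  i = 2 (α = 10): (10−3)(10−2)(10−5)(10−8) = 7·8·5·2 = 560 ≡ 10, so v_2 = 10^{−1} = 10 (mod 11).
  i = 3 (α = 2): (2−3)(2−10)(2−5)(2−8) = (−1)·(−8)·(−3)·(−6) = 144 ≡ 1, so v_3 = 1^{−1} = 1 (mod 11).
  i = 4 (α = 5): (5−3)(5−10)(5−2)(5−8) = 2·(−5)·3·(−3) = 90 ≡ 2, so v_4 = 2^{−1} = 6 (mod 11).
  i = 5 (α = 8): (8−3)(8−10)(8−2)(8−5) = 5·(−2)·6·3 = −180 ≡ 7, so v_5 = 7^{−1} = 8 (mod 11).
  v = [8, 10, 1, 6, 8].
Step 2: syndromes of r = [10, 8, 4, 7, 7] (all sums mod 11).
  S_0 = Σ v_i r_i = 8·10 + 10·8 + 1·4 + 6·7 + 8·7 = 262 ≡ 9.
  S_1 = Σ v_i α_i r_i = 8·3·10 + 10·10·8 + 1·2·4 + 6·5·7 + 8·8·7 = 1706 ≡ 1.
  α_i^2 mod 11 = [9, 1, 4, 3, 9].
  S_2 = Σ v_i α_i^2 r_i = 8·9·10 + 10·1·8 + 1·4·4 + 6·3·7 + 8·9·7 = 1446 ≡ 5.
  S = (9, 1, 5) ≠ 0, so r is not a codeword (an error is present).
Step 3: locate the error. For a single error e at position i, S_ℓ = v_i·e·α_i^ℓ, so α_err = S_1/S_0.
  S_0^{−1} = 9^{−1} = 5 (mod 11), so α_err = 1·5 = 5 ≡ 5 = α_4. Error position i = 4.
  Consistency check: S_2/S_1 = 5·1 = 5 ≡ 5 = α_err ✓ (single-error assumption holds).
Step 4: error magnitude e = S_0/v_4 = S_0·∏_{j≠4}(α_4 − α_j) = 9·2 = 18 ≡ 7 (mod 11).
Step 5: correct position 4: c_4 = r_4 − e = 7 − 7 ≡ 0 (mod 11). Hence c = [10, 8, 4, 0, 7].
  Check: interpolating c through the α_i gives m(x) = 3 + 6·x (degree < 2) with m(α_i) = c_i for every i, so c is indeed a codeword.


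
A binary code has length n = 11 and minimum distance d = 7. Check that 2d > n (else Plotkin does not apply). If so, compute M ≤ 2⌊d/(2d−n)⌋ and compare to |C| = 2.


Plotkin bound M ≤ 4; given |C| = 2 ≤ bound (satisfied).

Check applicability: 2d = 14, n = 11.
2d − n = 3 > 0, so Plotkin applies.
Compute d/(2d−n) = 7/3 ≈ 2.3333.
⌊d/(2d−n)⌋ = 2.
Plotkin bound: M ≤ 2·2 = 4.
Given |C| = 2, check: satisfied.
This |C| is below the Plotkin bound.


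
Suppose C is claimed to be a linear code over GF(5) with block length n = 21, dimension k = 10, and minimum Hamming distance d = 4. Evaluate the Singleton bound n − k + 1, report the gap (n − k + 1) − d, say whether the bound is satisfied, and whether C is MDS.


Singleton RHS = n − k + 1 = 12, slack = 8, bound satisfied, not MDS.

Singleton bound: d ≤ n − k + 1.
Here n = 21, k = 10, so n − k + 1 = 12.
Given d = 4, check d ≤ 12: YES.
Slack = (n − k + 1) − d = 8.
The code is NOT MDS (slack = 8 > 0).
Description: the claimed parameters are [21, 10, 4]_5; such a code would be non-MDS.


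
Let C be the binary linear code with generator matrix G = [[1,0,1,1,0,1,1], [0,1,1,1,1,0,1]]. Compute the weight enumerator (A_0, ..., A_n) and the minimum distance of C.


Weight distribution: A_0 = 1, A_4 = 1, A_5 = 2. Minimum distance d = 4.

Enumerate all 2^2 = 4 messages m ∈ F_2^2.
For each, compute codeword c = mG in F_2^7, then tally its weight.
  m = 00 → c = 0000000, weight = 0.
  m = 10 → c = 1011011, weight = 5.
  m = 01 → c = 0111101, weight = 5.
  m = 11 → c = 1100110, weight = 4.
Tally weights:
  weight 0: 1 codewords.
  weight 4: 1 codewords.
  weight 5: 2 codewords.
Minimum distance d = smallest w > 0 with A_w > 0 = 4.
Sanity: Σ A_w = 4 = 2^2 = 4 ✓.


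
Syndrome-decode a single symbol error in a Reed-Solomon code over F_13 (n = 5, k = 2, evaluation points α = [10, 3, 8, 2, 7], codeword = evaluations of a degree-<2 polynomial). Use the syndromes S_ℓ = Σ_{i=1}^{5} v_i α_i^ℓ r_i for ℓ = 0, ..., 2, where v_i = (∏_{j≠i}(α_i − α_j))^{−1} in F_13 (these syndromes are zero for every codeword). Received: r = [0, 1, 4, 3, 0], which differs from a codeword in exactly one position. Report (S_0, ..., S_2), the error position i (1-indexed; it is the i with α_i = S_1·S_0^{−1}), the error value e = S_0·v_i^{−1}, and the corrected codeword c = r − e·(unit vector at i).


S = (9, 11, 12), error at position 5, error magnitude e = 7, c = [0, 1, 4, 3, 6].

Step 1: column multipliers v_i = (∏_{j≠i}(α_i − α_j))^{−1} mod 13.
  i = 1 (α = 10): (10−3)(10−8)(10−2)(10−7) = 7·2·8·3 = 336 ≡ 11, so v_1 = 11^{−1} = 6 (mod 13).
  i = 2 (α = 3): (3−10)(3−8)(3−2)(3−7) = (−7)·(−5)·1·(−4) = −140 ≡ 3, so v_2 = 3^{−1} = 9 (mod 13).
  i = 3 (α = 8): (8−10)(8−3)(8−2)(8−7) = (−2)·5·6·1 = −60 ≡ 5, so v_3 = 5^{−1} = 8 (mod 13).
  i = 4 (α = 2): (2−10)(2−3)(2−8)(2−7) = (−8)·(−1)·(−6)·(−5) = 240 ≡ 6, so v_4 = 6^{−1} = 11 (mod 13).
  i = 5 (α = 7): (7−10)(7−3)(7−8)(7−2) = (−3)·4·(−1)·5 = 60 ≡ 8, so v_5 = 8^{−1} = 5 (mod 13).
  v = [6, 9, 8, 11, 5].
Step 2: syndromes of r = [0, 1, 4, 3, 0] (all sums mod 13).
  S_0 = Σ v_i r_i = 6·0 + 9·1 + 8·4 + 11·3 + 5·0 = 74 ≡ 9.
  S_1 = Σ v_i α_i r_i = 6·10·0 + 9·3·1 + 8·8·4 + 11·2·3 + 5·7·0 = 349 ≡ 11.
  α_i^2 mod 13 = [9, 9, 12, 4, 10].
  S_2 = Σ v_i α_i^2 r_i = 6·9·0 + 9·9·1 + 8·12·4 + 11·4·3 + 5·10·0 = 597 ≡ 12.
  S = (9, 11, 12) ≠ 0, so r is not a codeword (an error is present).
Step 3: locate the error. For a single error e at position i, S_ℓ = v_i·e·α_i^ℓ, so α_err = S_1/S_0.
  S_0^{−1} = 9^{−1} = 3 (mod 13), so α_err = 11·3 = 33 ≡ 7 = α_5. Error position i = 5.
  Consistency check: S_2/S_1 = 12·6 = 72 ≡ 7 = α_err ✓ (single-error assumption holds).
Step 4: error magnitude e = S_0/v_5 = S_0·∏_{j≠5}(α_5 − α_j) = 9·8 = 72 ≡ 7 (mod 13).
Step 5: correct position 5: c_5 = r_5 − e = 0 − 7 ≡ 6 (mod 13). Hence c = [0, 1, 4, 3, 6].
  Check: interpolating c through the α_i gives m(x) = 7 + 11·x (degree < 2) with m(α_i) = c_i for every i, so c is indeed a codeword.


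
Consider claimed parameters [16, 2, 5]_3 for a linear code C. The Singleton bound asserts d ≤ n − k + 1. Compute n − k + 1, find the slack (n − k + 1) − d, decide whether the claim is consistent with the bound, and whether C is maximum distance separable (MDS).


Singleton RHS = n − k + 1 = 15, slack = 10, bound satisfied, not MDS.

Singleton bound: d ≤ n − k + 1.
Here n = 16, k = 2, so n − k + 1 = 15.
Given d = 5, check d ≤ 15: YES.
Slack = (n − k + 1) − d = 10.
The code is NOT MDS (slack = 10 > 0).
Description: the claimed parameters are [16, 2, 5]_3; such a code would be non-MDS.


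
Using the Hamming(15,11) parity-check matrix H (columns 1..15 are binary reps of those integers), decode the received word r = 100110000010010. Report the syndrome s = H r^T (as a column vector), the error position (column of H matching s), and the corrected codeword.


s = (0, 1, 0, 1)^T, error position = 5, corrected codeword c = 100100000010010

Compute s = H r^T mod 2 one row at a time:
  s_1 = 0 + 0 + 0 + 1 + 0 + 0 + 1 + 0 = 2 ≡ 0 (mod 2).
  s_2 = 1 + 1 + 0 + 0 + 0 + 0 + 1 + 0 = 3 ≡ 1 (mod 2).
  s_3 = 0 + 0 + 0 + 0 + 0 + 1 + 1 + 0 = 2 ≡ 0 (mod 2).
  s_4 = 1 + 0 + 1 + 0 + 0 + 1 + 0 + 0 = 3 ≡ 1 (mod 2).
s = (0, 1, 0, 1)^T — this equals column 5 of H (binary 0101), so error is at position 5.
Correct: flip bit 5 of r = 100110000010010 to get c = 100100000010010.


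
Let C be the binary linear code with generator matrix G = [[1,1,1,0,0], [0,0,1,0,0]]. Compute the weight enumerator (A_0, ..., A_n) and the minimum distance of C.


Weight distribution: A_0 = 1, A_1 = 1, A_2 = 1, A_3 = 1. Minimum distance d = 1.

Enumerate all 2^2 = 4 messages m ∈ F_2^2.
For each, compute codeword c = mG in F_2^5, then tally its weight.
  m = 00 → c = 00000, weight = 0.
  m = 10 → c = 11100, weight = 3.
  m = 01 → c = 00100, weight = 1.
  m = 11 → c = 11000, weight = 2.
Tally weights:
  weight 0: 1 codewords.
  weight 1: 1 codewords.
  weight 2: 1 codewords.
  weight 3: 1 codewords.
Minimum distance d = smallest w > 0 with A_w > 0 = 1.
Sanity: Σ A_w = 4 = 2^2 = 4 ✓.


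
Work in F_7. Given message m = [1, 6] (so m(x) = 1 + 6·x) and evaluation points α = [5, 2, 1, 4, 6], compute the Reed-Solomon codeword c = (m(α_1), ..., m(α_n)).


c = [3, 6, 0, 4, 2]

Message polynomial: m(x) = 1 + 6·x (mod 7).
For each evaluation point α_i, compute m(α_i) mod 7:
  α_1 = 5: Horner steps 6 → 3, so m(5) = 3.
  α_2 = 2: Horner steps 6 → 6, so m(2) = 6.
  α_3 = 1: Horner steps 6 → 0, so m(1) = 0.
  α_4 = 4: Horner steps 6 → 4, so m(4) = 4.
  α_5 = 6: Horner steps 6 → 2, so m(6) = 2.
Codeword c = [3, 6, 0, 4, 2] ∈ F_7^5.


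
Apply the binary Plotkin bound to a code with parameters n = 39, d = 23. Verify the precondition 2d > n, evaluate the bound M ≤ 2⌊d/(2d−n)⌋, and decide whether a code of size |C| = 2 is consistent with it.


Plotkin bound M ≤ 6; given |C| = 2 ≤ bound (satisfied).

Check applicability: 2d = 46, n = 39.
2d − n = 7 > 0, so Plotkin applies.
Compute d/(2d−n) = 23/7 ≈ 3.2857.
⌊d/(2d−n)⌋ = 3.
Plotkin bound: M ≤ 2·3 = 6.
Given |C| = 2, check: satisfied.
This |C| is below the Plotkin bound.


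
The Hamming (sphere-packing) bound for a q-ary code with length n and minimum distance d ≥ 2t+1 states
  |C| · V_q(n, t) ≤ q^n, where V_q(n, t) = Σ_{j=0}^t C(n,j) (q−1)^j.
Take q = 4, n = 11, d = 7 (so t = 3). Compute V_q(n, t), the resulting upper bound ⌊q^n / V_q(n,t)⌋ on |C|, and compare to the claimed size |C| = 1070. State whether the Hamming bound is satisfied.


V_q(n, t) = 4984, q^n = 4194304, Hamming bound = 841, |C| = 1070 > bound (violated).

Step 1: Compute V_q(n, t) = Σ_{j=0}^3 C(n, j) (q−1)^j.
  j = 0: C(11,0)·(3)^0 = 1·1 = 1.
  j = 1: C(11,1)·(3)^1 = 11·3 = 33.
  j = 2: C(11,2)·(3)^2 = 55·9 = 495.
  j = 3: C(11,3)·(3)^3 = 165·27 = 4455.
  V_q(n, t) = 1 + 33 + 495 + 4455 = 4984.
Step 2: q^n = 4^11 = 4194304.
Step 3: Hamming bound ⌊q^n / V_q(n,t)⌋ = ⌊4194304/4984⌋ = 841.
Step 4: Compare |C| = 1070 to 841: violated.
The claimed |C| lies above the Hamming bound, so no 4-ary code of length 11 with d ≥ 7 can have 1070 codewords.


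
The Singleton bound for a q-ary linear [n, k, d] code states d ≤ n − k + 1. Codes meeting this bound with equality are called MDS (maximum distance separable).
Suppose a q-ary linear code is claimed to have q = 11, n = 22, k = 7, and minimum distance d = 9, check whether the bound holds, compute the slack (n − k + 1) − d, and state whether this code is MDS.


Singleton RHS = n − k + 1 = 16, slack = 7, bound satisfied, not MDS.

Singleton bound: d ≤ n − k + 1.
Here n = 22, k = 7, so n − k + 1 = 16.
Given d = 9, check d ≤ 16: YES.
Slack = (n − k + 1) − d = 7.
The code is NOT MDS (slack = 7 > 0).
Description: the claimed parameters are [22, 7, 9]_11; such a code would be non-MDS.


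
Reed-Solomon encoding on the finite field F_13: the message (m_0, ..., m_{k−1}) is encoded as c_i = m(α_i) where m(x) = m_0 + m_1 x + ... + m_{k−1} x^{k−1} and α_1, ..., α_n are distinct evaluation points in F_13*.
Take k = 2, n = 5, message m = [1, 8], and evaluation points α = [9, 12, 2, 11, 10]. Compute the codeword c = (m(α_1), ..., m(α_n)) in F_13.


c = [8, 6, 4, 11, 3]

Message polynomial: m(x) = 1 + 8·x (mod 13).
For each evaluation point α_i, compute m(α_i) mod 13:
  α_1 = 9: Horner steps 8 → 8, so m(9) = 8.
  α_2 = 12: Horner steps 8 → 6, so m(12) = 6.
  α_3 = 2: Horner steps 8 → 4, so m(2) = 4.
  α_4 = 11: Horner steps 8 → 11, so m(11) = 11.
  α_5 = 10: Horner steps 8 → 3, so m(10) = 3.
Codeword c = [8, 6, 4, 11, 3] ∈ F_13^5.


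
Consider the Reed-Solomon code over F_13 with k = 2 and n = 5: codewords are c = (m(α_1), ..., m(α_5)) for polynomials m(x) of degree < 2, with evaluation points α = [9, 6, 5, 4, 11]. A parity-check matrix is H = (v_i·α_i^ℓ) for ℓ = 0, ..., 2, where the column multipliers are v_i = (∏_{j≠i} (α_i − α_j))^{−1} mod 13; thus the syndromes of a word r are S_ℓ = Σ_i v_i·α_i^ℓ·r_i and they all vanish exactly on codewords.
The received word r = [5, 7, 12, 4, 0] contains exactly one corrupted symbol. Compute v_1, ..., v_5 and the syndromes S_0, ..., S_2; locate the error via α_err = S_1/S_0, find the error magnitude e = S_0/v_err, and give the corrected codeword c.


S = (11, 4, 5), error at position 5, error magnitude e = 5, c = [5, 7, 12, 4, 8].

Step 1: column multipliers v_i = (∏_{j≠i}(α_i − α_j))^{−1} mod 13.
  i = 1 (α = 9): (9−6)(9−5)(9−4)(9−11) = 3·4·5·(−2) = −120 ≡ 10, so v_1 = 10^{−1} = 4 (mod 13).
  i = 2 (α = 6): (6−9)(6−5)(6−4)(6−11) = (−3)·1·2·(−5) = 30 ≡ 4, so v_2 = 4^{−1} = 10 (mod 13).
  i = 3 (α = 5): (5−9)(5−6)(5−4)(5−11) = (−4)·(−1)·1·(−6) = −24 ≡ 2, so v_3 = 2^{−1} = 7 (mod 13).
  i = 4 (α = 4): (4−9)(4−6)(4−5)(4−11) = (−5)·(−2)·(−1)·(−7) = 70 ≡ 5, so v_4 = 5^{−1} = 8 (mod 13).
  i = 5 (α = 11): (11−9)(11−6)(11−5)(11−4) = 2·5·6·7 = 420 ≡ 4, so v_5 = 4^{−1} = 10 (mod 13).
  v = [4, 10, 7, 8, 10].
Step 2: syndromes of r = [5, 7, 12, 4, 0] (all sums mod 13).
  S_0 = Σ v_i r_i = 4·5 + 10·7 + 7·12 + 8·4 + 10·0 = 206 ≡ 11.
  S_1 = Σ v_i α_i r_i = 4·9·5 + 10·6·7 + 7·5·12 + 8·4·4 + 10·11·0 = 1148 ≡ 4.
  α_i^2 mod 13 = [3, 10, 12, 3, 4].
  S_2 = Σ v_i α_i^2 r_i = 4·3·5 + 10·10·7 + 7·12·12 + 8·3·4 + 10·4·0 = 1864 ≡ 5.
  S = (11, 4, 5) ≠ 0, so r is not a codeword (an error is present).
Step 3: locate the error. For a single error e at position i, S_ℓ = v_i·e·α_i^ℓ, so α_err = S_1/S_0.
  S_0^{−1} = 11^{−1} = 6 (mod 13), so α_err = 4·6 = 24 ≡ 11 = α_5. Error position i = 5.
  Consistency check: S_2/S_1 = 5·10 = 50 ≡ 11 = α_err ✓ (single-error assumption holds).
Step 4: error magnitude e = S_0/v_5 = S_0·∏_{j≠5}(α_5 − α_j) = 11·4 = 44 ≡ 5 (mod 13).
Step 5: correct position 5: c_5 = r_5 − e = 0 − 5 ≡ 8 (mod 13). Hence c = [5, 7, 12, 4, 8].
  Check: interpolating c through the α_i gives m(x) = 11 + 8·x (degree < 2) with m(α_i) = c_i for every i, so c is indeed a codeword.
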